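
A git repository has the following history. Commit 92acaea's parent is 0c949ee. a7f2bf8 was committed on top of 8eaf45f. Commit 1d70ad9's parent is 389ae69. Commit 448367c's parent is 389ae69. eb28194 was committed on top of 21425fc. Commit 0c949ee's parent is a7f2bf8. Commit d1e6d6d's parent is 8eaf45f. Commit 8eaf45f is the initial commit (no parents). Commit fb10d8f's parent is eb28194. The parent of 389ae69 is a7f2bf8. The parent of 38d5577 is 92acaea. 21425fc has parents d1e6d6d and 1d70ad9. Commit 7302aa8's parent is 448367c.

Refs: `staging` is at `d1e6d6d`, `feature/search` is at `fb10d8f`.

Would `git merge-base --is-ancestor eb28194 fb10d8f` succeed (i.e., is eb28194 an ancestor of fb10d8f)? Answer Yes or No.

Ancestors of fb10d8f (commits reachable by following parents): {1d70ad9, 21425fc, 389ae69, 8eaf45f, a7f2bf8, d1e6d6d, eb28194, fb10d8f}.
eb28194 is in that set, so it is an ancestor of fb10d8f.

Yes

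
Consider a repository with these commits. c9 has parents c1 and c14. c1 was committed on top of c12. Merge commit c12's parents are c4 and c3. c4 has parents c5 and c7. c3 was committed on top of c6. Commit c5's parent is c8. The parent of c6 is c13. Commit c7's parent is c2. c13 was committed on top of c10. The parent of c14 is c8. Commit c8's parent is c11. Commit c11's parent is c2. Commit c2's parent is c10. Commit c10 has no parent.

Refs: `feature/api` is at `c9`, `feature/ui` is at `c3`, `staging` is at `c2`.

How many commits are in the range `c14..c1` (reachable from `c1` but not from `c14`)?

Reachable from c1: {c1, c10, c11, c12, c13, c2, c3, c4, c5, c6, c7, c8}.
Reachable from c14: {c10, c11, c14, c2, c8}.
In c1's history but not c14's: {c1, c12, c13, c3, c4, c5, c6, c7} — 8 commits.

8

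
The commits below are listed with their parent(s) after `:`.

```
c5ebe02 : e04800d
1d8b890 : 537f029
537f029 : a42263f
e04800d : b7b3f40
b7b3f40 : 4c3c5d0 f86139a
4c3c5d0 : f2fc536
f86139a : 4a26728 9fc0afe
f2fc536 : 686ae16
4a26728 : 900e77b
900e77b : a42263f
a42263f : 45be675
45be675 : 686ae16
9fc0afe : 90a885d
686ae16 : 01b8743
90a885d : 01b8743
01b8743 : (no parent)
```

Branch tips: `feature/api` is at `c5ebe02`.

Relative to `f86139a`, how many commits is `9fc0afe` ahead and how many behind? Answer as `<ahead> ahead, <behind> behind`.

0 ahead, 6 behind

Reachable from 9fc0afe: {01b8743, 90a885d, 9fc0afe}.
Reachable from f86139a: {01b8743, 45be675, 4a26728, 686ae16, 900e77b, 90a885d, 9fc0afe, a42263f, f86139a}.
Only in 9fc0afe's history (ahead): {} — 0.
Only in f86139a's history (behind): {45be675, 4a26728, 686ae16, 900e77b, a42263f, f86139a} — 6.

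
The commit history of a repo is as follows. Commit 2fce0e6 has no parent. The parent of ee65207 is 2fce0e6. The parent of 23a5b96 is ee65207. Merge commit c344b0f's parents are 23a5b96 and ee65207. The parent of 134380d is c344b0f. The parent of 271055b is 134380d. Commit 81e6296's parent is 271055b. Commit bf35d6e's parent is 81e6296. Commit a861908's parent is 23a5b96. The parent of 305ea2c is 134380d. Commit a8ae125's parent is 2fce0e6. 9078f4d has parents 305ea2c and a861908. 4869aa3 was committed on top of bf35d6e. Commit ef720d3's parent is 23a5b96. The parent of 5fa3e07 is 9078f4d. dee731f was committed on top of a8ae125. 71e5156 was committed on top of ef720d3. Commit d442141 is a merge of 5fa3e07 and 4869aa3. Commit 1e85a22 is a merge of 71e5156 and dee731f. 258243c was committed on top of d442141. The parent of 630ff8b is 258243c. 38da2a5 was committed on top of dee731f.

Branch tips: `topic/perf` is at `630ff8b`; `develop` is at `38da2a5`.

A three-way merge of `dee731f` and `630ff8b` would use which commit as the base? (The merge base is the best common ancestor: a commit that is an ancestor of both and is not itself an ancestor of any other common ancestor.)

Ancestors of dee731f: {2fce0e6, a8ae125, dee731f}.
Ancestors of 630ff8b: {134380d, 23a5b96, 258243c, 271055b, 2fce0e6, 305ea2c, 4869aa3, 5fa3e07, 630ff8b, 81e6296, 9078f4d, a861908, bf35d6e, c344b0f, d442141, ee65207}.
Common ancestors: {2fce0e6}.
The only common ancestor is 2fce0e6, so it is the merge base.

2fce0e6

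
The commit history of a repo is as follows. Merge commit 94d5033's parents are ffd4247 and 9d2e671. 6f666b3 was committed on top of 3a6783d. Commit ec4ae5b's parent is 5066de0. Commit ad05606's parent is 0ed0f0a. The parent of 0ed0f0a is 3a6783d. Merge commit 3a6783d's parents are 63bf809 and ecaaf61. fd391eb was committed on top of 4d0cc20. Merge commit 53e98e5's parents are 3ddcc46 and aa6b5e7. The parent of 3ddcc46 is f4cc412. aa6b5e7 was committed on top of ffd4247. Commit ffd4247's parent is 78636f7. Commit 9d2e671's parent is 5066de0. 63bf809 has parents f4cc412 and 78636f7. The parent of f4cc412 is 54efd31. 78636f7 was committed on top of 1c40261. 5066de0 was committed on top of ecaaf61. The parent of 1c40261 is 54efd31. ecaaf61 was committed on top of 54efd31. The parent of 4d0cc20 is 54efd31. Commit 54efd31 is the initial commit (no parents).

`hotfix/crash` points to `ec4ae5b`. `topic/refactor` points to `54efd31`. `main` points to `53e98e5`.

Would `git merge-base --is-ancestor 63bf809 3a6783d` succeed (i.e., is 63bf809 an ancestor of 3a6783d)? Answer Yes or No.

Ancestors of 3a6783d (commits reachable by following parents): {1c40261, 3a6783d, 54efd31, 63bf809, 78636f7, ecaaf61, f4cc412}.
63bf809 is in that set, so it is an ancestor of 3a6783d.

Yes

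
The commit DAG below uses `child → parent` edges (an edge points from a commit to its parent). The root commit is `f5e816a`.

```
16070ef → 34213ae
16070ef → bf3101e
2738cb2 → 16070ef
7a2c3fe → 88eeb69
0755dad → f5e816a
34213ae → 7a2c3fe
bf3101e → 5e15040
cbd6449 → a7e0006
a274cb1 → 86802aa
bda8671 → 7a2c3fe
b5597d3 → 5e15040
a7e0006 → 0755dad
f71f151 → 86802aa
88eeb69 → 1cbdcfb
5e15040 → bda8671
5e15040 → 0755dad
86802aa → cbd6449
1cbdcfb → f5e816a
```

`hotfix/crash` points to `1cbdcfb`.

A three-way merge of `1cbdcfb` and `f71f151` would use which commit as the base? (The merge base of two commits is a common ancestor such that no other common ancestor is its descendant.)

f5e816a

Ancestors of 1cbdcfb: {1cbdcfb, f5e816a}.
Ancestors of f71f151: {0755dad, 86802aa, a7e0006, cbd6449, f5e816a, f71f151}.
Common ancestors: {f5e816a}.
The only common ancestor is f5e816a, so it is the merge base.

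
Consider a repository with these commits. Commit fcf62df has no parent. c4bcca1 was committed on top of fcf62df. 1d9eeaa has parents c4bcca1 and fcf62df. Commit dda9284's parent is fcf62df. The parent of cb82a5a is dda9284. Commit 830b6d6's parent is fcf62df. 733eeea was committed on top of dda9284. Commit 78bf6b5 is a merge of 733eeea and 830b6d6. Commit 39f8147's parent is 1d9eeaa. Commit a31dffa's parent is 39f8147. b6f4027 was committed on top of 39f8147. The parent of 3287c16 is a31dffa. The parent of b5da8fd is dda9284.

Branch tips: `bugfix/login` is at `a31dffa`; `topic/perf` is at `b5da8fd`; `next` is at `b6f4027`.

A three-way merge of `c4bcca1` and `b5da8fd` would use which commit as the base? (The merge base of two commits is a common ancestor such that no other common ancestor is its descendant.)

Ancestors of c4bcca1: {c4bcca1, fcf62df}.
Ancestors of b5da8fd: {b5da8fd, dda9284, fcf62df}.
Common ancestors: {fcf62df}.
The only common ancestor is fcf62df, so it is the merge base.

fcf62df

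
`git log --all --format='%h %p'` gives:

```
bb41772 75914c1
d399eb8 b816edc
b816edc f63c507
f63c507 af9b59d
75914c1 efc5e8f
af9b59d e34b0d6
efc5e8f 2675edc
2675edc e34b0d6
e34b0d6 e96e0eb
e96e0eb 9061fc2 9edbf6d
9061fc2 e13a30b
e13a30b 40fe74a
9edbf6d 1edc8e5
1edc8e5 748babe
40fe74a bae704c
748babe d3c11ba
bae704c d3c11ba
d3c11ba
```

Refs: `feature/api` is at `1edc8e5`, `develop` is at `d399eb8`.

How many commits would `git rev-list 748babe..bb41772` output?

Reachable from bb41772: {1edc8e5, 2675edc, 40fe74a, 748babe, 75914c1, 9061fc2, 9edbf6d, bae704c, bb41772, d3c11ba, e13a30b, e34b0d6, e96e0eb, efc5e8f}.
Reachable from 748babe: {748babe, d3c11ba}.
In bb41772's history but not 748babe's: {1edc8e5, 2675edc, 40fe74a, 75914c1, 9061fc2, 9edbf6d, bae704c, bb41772, e13a30b, e34b0d6, e96e0eb, efc5e8f} — 12 commits.

12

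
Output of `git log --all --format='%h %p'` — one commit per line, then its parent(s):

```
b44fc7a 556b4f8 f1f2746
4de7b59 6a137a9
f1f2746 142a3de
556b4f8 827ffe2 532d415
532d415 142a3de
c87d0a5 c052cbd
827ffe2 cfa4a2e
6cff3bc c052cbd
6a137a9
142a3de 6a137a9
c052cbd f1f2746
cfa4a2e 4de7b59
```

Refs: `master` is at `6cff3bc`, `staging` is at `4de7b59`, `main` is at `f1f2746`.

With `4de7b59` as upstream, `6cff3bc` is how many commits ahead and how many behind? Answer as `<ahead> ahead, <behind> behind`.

4 ahead, 1 behind

Reachable from 6cff3bc: {142a3de, 6a137a9, 6cff3bc, c052cbd, f1f2746}.
Reachable from 4de7b59: {4de7b59, 6a137a9}.
Only in 6cff3bc's history (ahead): {142a3de, 6cff3bc, c052cbd, f1f2746} — 4.
Only in 4de7b59's history (behind): {4de7b59} — 1.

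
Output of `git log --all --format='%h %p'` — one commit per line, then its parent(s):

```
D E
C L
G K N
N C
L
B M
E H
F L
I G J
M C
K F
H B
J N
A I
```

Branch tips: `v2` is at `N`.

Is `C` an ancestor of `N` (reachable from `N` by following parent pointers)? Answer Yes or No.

Ancestors of N (commits reachable by following parents): {C, L, N}.
C is in that set, so it is an ancestor of N.

Yes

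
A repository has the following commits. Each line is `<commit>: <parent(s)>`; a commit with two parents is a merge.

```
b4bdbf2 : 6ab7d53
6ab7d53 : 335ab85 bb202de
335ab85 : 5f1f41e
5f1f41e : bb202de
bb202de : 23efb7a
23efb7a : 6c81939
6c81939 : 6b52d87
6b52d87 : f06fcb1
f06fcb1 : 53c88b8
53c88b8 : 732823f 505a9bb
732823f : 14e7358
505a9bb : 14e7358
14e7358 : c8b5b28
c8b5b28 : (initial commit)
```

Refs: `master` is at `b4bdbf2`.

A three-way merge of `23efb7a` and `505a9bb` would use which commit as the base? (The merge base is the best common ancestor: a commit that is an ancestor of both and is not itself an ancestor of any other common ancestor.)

Ancestors of 23efb7a: {14e7358, 23efb7a, 505a9bb, 53c88b8, 6b52d87, 6c81939, 732823f, c8b5b28, f06fcb1}.
Ancestors of 505a9bb: {14e7358, 505a9bb, c8b5b28}.
Common ancestors: {14e7358, 505a9bb, c8b5b28}.
Among these, 505a9bb is not an ancestor of any other common ancestor — it is the merge base.

505a9bb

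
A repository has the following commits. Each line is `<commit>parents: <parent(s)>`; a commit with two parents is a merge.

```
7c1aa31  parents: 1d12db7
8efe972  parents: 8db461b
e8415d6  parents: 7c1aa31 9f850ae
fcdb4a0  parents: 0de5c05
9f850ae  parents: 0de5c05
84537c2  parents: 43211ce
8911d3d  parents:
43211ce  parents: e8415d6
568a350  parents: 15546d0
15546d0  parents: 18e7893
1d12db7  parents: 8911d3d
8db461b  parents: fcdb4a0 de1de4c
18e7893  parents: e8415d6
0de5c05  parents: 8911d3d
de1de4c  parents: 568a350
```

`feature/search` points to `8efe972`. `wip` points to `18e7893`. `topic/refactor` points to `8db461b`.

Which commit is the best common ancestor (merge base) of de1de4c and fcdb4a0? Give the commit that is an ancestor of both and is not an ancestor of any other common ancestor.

0de5c05

Ancestors of de1de4c: {0de5c05, 15546d0, 18e7893, 1d12db7, 568a350, 7c1aa31, 8911d3d, 9f850ae, de1de4c, e8415d6}.
Ancestors of fcdb4a0: {0de5c05, 8911d3d, fcdb4a0}.
Common ancestors: {0de5c05, 8911d3d}.
Among these, 0de5c05 is not an ancestor of any other common ancestor — it is the merge base.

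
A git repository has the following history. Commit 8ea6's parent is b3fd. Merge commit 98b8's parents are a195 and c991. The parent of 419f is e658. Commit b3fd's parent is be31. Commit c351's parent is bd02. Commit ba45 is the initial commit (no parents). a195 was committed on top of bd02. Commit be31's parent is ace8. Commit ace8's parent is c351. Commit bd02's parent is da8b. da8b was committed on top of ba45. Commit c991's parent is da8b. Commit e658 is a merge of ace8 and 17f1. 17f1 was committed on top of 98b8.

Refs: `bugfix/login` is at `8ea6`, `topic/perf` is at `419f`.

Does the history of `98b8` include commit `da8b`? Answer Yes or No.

Ancestors of 98b8 (commits reachable by following parents): {98b8, a195, ba45, bd02, c991, da8b}.
da8b is in that set, so it is an ancestor of 98b8.

Yes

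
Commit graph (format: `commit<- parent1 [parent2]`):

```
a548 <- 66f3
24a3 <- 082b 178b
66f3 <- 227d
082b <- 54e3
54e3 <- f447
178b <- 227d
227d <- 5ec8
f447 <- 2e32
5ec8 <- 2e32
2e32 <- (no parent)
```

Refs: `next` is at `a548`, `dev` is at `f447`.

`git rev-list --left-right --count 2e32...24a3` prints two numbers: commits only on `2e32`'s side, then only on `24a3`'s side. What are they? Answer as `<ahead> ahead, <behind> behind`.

0 ahead, 7 behind

Reachable from 2e32: {2e32}.
Reachable from 24a3: {082b, 178b, 227d, 24a3, 2e32, 54e3, 5ec8, f447}.
Only in 2e32's history (ahead): {} — 0.
Only in 24a3's history (behind): {082b, 178b, 227d, 24a3, 54e3, 5ec8, f447} — 7.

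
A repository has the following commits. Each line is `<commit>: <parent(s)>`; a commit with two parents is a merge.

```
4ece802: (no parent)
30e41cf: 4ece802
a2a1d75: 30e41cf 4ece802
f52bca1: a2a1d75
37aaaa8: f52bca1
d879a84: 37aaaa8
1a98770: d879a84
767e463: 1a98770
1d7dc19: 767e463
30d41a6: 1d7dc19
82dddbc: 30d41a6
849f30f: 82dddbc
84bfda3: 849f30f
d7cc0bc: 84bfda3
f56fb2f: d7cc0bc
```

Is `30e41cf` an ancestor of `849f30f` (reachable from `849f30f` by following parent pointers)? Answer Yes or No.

Yes

Ancestors of 849f30f (commits reachable by following parents): {1a98770, 1d7dc19, 30d41a6, 30e41cf, 37aaaa8, 4ece802, 767e463, 82dddbc, 849f30f, a2a1d75, d879a84, f52bca1}.
30e41cf is in that set, so it is an ancestor of 849f30f.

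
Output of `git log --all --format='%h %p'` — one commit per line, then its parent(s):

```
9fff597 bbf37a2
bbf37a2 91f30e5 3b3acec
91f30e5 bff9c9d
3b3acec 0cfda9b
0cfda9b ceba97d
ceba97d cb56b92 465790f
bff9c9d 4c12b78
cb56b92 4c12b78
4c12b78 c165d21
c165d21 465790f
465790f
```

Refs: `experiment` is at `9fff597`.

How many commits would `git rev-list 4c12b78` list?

Walking parent pointers from 4c12b78: reachable set = {465790f, 4c12b78, c165d21}.
That is 3 commits.

3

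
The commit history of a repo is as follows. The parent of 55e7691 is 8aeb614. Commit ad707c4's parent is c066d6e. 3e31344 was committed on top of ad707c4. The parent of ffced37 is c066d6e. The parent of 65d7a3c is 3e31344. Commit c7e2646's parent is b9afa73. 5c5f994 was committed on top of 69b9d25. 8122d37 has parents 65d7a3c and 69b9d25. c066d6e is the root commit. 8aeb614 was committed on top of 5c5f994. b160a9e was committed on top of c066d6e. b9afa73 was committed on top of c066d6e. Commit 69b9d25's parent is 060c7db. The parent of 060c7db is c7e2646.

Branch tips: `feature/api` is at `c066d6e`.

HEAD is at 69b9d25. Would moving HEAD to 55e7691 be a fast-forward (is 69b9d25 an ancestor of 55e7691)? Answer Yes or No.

Yes

A fast-forward from 69b9d25 to 55e7691 is possible iff 69b9d25 is an ancestor of 55e7691.
Ancestors of 55e7691: {060c7db, 55e7691, 5c5f994, 69b9d25, 8aeb614, b9afa73, c066d6e, c7e2646}.
69b9d25 is among them, so fast-forward is possible.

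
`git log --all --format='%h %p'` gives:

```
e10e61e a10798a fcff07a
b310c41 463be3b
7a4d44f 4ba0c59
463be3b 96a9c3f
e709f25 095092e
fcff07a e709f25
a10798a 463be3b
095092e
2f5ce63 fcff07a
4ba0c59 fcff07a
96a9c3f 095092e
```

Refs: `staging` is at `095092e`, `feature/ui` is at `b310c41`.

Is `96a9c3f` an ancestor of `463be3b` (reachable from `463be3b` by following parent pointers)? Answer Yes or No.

Yes

Ancestors of 463be3b (commits reachable by following parents): {095092e, 463be3b, 96a9c3f}.
96a9c3f is in that set, so it is an ancestor of 463be3b.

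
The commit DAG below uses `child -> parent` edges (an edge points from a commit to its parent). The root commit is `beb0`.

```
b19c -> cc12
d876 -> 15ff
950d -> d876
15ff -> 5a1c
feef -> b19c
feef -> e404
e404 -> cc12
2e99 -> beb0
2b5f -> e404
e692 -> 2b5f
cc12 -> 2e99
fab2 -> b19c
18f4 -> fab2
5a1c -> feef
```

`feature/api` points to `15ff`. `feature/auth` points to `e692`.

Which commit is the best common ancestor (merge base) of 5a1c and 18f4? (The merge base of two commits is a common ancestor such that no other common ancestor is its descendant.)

b19c

Ancestors of 5a1c: {2e99, 5a1c, b19c, beb0, cc12, e404, feef}.
Ancestors of 18f4: {18f4, 2e99, b19c, beb0, cc12, fab2}.
Common ancestors: {2e99, b19c, beb0, cc12}.
Among these, b19c is not an ancestor of any other common ancestor — it is the merge base.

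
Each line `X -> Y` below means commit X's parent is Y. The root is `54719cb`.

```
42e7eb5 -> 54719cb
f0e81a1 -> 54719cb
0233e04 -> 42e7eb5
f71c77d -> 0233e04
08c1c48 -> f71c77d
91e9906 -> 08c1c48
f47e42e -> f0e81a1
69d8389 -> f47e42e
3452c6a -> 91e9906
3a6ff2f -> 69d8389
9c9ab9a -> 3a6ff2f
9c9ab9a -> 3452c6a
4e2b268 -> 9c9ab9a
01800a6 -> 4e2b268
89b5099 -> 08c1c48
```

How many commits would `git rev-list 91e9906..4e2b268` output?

Reachable from 4e2b268: {0233e04, 08c1c48, 3452c6a, 3a6ff2f, 42e7eb5, 4e2b268, 54719cb, 69d8389, 91e9906, 9c9ab9a, f0e81a1, f47e42e, f71c77d}.
Reachable from 91e9906: {0233e04, 08c1c48, 42e7eb5, 54719cb, 91e9906, f71c77d}.
In 4e2b268's history but not 91e9906's: {3452c6a, 3a6ff2f, 4e2b268, 69d8389, 9c9ab9a, f0e81a1, f47e42e} — 7 commits.

7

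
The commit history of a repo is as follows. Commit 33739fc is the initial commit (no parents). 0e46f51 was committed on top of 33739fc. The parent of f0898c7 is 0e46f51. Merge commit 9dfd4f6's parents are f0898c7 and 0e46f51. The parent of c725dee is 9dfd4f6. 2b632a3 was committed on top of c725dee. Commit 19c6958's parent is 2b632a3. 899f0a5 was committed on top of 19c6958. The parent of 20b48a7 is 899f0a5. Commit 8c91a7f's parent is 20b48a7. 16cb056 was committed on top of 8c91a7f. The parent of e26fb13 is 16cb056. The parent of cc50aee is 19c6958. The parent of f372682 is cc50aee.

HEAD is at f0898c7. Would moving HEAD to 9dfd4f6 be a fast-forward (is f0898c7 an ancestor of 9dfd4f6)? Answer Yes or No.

Yes

A fast-forward from f0898c7 to 9dfd4f6 is possible iff f0898c7 is an ancestor of 9dfd4f6.
Ancestors of 9dfd4f6: {0e46f51, 33739fc, 9dfd4f6, f0898c7}.
f0898c7 is among them, so fast-forward is possible.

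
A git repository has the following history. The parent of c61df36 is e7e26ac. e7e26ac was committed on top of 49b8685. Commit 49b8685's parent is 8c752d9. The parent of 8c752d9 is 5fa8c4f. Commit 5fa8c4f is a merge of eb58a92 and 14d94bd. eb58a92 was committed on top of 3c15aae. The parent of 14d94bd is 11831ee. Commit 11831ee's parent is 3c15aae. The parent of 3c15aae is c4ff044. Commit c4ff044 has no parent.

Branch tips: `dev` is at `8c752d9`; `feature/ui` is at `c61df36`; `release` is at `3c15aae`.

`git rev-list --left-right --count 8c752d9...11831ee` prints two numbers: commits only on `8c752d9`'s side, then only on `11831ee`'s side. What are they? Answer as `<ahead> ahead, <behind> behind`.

Reachable from 8c752d9: {11831ee, 14d94bd, 3c15aae, 5fa8c4f, 8c752d9, c4ff044, eb58a92}.
Reachable from 11831ee: {11831ee, 3c15aae, c4ff044}.
Only in 8c752d9's history (ahead): {14d94bd, 5fa8c4f, 8c752d9, eb58a92} — 4.
Only in 11831ee's history (behind): {} — 0.

4 ahead, 0 behind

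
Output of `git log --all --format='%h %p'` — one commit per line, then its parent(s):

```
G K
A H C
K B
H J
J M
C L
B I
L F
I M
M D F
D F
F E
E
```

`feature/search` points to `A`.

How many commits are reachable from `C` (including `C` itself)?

4

Walking parent pointers from C: reachable set = {C, E, F, L}.
That is 4 commits.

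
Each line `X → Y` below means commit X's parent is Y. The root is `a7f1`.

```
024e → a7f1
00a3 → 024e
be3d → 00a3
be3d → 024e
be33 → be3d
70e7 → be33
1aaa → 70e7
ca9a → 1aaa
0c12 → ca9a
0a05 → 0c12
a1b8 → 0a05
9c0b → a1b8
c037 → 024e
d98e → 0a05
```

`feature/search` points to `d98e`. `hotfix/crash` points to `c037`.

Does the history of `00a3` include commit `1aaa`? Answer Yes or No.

Ancestors of 00a3: {00a3, 024e, a7f1}.
1aaa is not in that set, so it is not an ancestor of 00a3.

No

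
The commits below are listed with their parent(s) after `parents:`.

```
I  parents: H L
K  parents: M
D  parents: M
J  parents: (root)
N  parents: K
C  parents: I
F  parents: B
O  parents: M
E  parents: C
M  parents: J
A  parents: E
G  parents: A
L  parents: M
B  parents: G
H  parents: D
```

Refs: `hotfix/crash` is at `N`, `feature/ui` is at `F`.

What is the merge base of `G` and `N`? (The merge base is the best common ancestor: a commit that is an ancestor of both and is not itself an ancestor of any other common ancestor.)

M

Ancestors of G: {A, C, D, E, G, H, I, J, L, M}.
Ancestors of N: {J, K, M, N}.
Common ancestors: {J, M}.
Among these, M is not an ancestor of any other common ancestor — it is the merge base.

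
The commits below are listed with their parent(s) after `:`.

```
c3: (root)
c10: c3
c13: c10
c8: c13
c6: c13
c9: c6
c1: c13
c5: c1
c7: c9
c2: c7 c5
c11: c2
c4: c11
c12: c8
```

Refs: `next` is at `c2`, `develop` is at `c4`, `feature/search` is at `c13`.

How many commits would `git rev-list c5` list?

5

Walking parent pointers from c5: reachable set = {c1, c10, c13, c3, c5}.
That is 5 commits.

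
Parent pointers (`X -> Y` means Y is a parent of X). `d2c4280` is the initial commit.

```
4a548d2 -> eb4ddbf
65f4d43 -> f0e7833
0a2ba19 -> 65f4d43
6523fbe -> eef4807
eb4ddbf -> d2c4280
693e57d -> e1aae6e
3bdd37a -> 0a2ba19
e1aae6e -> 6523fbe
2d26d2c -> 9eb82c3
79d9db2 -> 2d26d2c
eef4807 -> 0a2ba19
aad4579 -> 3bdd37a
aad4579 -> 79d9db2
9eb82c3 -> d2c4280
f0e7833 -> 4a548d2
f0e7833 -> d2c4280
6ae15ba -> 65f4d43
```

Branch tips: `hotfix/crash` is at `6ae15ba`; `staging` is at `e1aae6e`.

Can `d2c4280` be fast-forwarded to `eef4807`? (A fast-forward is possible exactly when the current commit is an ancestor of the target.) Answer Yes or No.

Yes

A fast-forward from d2c4280 to eef4807 is possible iff d2c4280 is an ancestor of eef4807.
Ancestors of eef4807: {0a2ba19, 4a548d2, 65f4d43, d2c4280, eb4ddbf, eef4807, f0e7833}.
d2c4280 is among them, so fast-forward is possible.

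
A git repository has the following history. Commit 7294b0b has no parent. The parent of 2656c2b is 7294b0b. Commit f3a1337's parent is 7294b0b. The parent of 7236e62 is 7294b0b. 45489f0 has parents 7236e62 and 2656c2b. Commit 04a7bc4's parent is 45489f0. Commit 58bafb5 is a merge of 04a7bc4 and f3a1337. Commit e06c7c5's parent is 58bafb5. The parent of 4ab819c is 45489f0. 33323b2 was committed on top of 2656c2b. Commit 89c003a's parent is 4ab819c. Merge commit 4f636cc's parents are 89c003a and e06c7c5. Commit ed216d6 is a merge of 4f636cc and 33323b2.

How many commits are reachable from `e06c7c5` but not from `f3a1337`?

6

Reachable from e06c7c5: {04a7bc4, 2656c2b, 45489f0, 58bafb5, 7236e62, 7294b0b, e06c7c5, f3a1337}.
Reachable from f3a1337: {7294b0b, f3a1337}.
In e06c7c5's history but not f3a1337's: {04a7bc4, 2656c2b, 45489f0, 58bafb5, 7236e62, e06c7c5} — 6 commits.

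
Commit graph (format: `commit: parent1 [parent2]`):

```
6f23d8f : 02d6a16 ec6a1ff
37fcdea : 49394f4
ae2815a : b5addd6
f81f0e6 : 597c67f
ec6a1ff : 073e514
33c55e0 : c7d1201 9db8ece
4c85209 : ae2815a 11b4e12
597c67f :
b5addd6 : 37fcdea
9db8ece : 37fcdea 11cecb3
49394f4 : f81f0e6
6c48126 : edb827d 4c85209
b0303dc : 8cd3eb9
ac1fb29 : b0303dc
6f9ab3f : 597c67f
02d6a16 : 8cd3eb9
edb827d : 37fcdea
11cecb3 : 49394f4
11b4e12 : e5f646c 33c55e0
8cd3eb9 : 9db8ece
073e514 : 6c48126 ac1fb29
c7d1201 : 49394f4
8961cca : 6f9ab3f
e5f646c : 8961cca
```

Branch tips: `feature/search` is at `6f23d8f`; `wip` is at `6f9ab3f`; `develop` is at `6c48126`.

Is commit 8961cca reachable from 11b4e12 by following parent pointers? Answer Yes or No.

Ancestors of 11b4e12 (commits reachable by following parents): {11b4e12, 11cecb3, 33c55e0, 37fcdea, 49394f4, 597c67f, 6f9ab3f, 8961cca, 9db8ece, c7d1201, e5f646c, f81f0e6}.
8961cca is in that set, so it is an ancestor of 11b4e12.

Yes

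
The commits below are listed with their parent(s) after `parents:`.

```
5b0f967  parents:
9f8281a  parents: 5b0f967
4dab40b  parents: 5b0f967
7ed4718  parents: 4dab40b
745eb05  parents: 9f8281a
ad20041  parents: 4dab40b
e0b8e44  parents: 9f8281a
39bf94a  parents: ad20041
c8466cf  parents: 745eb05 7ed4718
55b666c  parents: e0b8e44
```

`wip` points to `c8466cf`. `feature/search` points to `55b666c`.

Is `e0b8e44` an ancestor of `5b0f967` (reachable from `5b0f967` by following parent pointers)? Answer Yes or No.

Ancestors of 5b0f967: {5b0f967}.
e0b8e44 is not in that set, so it is not an ancestor of 5b0f967.

No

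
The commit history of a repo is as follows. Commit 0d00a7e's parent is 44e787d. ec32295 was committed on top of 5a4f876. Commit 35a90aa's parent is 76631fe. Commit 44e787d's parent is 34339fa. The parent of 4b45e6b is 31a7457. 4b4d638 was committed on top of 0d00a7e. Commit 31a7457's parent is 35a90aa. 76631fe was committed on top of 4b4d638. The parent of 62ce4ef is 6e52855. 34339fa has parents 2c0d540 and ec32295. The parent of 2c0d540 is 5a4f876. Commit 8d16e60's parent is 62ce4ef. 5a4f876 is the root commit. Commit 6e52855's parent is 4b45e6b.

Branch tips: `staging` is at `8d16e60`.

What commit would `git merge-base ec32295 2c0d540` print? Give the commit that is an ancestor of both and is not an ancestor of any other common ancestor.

Ancestors of ec32295: {5a4f876, ec32295}.
Ancestors of 2c0d540: {2c0d540, 5a4f876}.
Common ancestors: {5a4f876}.
The only common ancestor is 5a4f876, so it is the merge base.

5a4f876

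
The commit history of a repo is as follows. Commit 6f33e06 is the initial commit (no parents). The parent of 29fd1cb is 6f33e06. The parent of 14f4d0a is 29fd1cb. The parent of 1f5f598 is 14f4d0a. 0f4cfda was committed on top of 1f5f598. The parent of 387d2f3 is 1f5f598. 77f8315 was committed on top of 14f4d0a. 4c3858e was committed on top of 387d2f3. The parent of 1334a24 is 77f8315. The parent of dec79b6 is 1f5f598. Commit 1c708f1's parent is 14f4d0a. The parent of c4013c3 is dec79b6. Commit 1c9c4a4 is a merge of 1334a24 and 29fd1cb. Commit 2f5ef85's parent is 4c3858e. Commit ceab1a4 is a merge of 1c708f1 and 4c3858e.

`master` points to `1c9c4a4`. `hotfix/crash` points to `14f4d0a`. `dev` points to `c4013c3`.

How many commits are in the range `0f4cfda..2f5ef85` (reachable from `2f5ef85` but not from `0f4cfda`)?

Reachable from 2f5ef85: {14f4d0a, 1f5f598, 29fd1cb, 2f5ef85, 387d2f3, 4c3858e, 6f33e06}.
Reachable from 0f4cfda: {0f4cfda, 14f4d0a, 1f5f598, 29fd1cb, 6f33e06}.
In 2f5ef85's history but not 0f4cfda's: {2f5ef85, 387d2f3, 4c3858e} — 3 commits.

3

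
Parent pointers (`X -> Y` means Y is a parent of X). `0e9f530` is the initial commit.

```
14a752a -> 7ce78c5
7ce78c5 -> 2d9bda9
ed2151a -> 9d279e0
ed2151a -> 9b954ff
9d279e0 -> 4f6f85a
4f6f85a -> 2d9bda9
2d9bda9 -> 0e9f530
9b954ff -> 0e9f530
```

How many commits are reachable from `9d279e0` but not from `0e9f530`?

3

Reachable from 9d279e0: {0e9f530, 2d9bda9, 4f6f85a, 9d279e0}.
Reachable from 0e9f530: {0e9f530}.
In 9d279e0's history but not 0e9f530's: {2d9bda9, 4f6f85a, 9d279e0} — 3 commits.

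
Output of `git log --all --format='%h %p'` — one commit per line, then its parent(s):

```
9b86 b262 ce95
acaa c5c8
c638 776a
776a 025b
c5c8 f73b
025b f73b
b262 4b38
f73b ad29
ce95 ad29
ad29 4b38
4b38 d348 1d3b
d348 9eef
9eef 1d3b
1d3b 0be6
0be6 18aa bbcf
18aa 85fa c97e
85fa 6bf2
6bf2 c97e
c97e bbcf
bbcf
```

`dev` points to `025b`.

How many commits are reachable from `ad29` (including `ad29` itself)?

Walking parent pointers from ad29: reachable set = {0be6, 18aa, 1d3b, 4b38, 6bf2, 85fa, 9eef, ad29, bbcf, c97e, d348}.
That is 11 commits.

11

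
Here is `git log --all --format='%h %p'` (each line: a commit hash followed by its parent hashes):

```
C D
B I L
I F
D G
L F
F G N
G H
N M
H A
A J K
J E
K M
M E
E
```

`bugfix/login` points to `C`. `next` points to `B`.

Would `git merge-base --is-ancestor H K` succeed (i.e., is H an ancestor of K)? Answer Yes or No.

Ancestors of K: {E, K, M}.
H is not in that set, so it is not an ancestor of K.

No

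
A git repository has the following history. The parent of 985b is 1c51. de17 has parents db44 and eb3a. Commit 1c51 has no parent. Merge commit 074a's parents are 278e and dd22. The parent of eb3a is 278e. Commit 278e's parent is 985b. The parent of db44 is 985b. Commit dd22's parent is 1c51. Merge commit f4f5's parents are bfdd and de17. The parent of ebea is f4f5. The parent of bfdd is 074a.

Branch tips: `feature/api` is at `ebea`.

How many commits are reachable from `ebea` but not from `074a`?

6

Reachable from ebea: {074a, 1c51, 278e, 985b, bfdd, db44, dd22, de17, eb3a, ebea, f4f5}.
Reachable from 074a: {074a, 1c51, 278e, 985b, dd22}.
In ebea's history but not 074a's: {bfdd, db44, de17, eb3a, ebea, f4f5} — 6 commits.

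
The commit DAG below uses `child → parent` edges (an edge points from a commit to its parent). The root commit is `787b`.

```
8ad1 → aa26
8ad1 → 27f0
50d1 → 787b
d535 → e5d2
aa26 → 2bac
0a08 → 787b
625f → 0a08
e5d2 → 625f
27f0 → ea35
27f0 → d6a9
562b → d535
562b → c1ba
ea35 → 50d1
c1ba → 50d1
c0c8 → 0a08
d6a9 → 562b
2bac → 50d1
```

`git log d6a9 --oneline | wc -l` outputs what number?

Walking parent pointers from d6a9: reachable set = {0a08, 50d1, 562b, 625f, 787b, c1ba, d535, d6a9, e5d2}.
That is 9 commits.

9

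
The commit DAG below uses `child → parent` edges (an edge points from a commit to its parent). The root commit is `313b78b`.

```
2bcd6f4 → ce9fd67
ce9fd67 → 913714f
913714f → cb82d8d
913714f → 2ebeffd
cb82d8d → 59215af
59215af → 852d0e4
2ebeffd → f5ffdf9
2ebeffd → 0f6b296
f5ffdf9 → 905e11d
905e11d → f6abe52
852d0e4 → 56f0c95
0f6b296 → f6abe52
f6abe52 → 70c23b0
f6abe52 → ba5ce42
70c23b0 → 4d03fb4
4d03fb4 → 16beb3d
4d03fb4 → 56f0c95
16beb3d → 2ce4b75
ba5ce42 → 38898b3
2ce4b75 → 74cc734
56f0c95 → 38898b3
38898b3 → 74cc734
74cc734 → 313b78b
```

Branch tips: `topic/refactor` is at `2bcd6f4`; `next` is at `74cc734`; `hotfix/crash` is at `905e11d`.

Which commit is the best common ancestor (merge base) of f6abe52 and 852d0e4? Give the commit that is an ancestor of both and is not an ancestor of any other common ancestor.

56f0c95

Ancestors of f6abe52: {16beb3d, 2ce4b75, 313b78b, 38898b3, 4d03fb4, 56f0c95, 70c23b0, 74cc734, ba5ce42, f6abe52}.
Ancestors of 852d0e4: {313b78b, 38898b3, 56f0c95, 74cc734, 852d0e4}.
Common ancestors: {313b78b, 38898b3, 56f0c95, 74cc734}.
Among these, 56f0c95 is not an ancestor of any other common ancestor — it is the merge base.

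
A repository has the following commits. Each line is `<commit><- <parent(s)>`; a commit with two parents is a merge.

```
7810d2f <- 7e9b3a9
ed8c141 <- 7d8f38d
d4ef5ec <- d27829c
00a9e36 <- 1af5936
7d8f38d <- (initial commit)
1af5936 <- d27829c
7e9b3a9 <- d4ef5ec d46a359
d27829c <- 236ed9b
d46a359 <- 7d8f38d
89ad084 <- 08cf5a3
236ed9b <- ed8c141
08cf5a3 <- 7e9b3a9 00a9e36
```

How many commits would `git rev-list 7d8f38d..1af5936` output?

Reachable from 1af5936: {1af5936, 236ed9b, 7d8f38d, d27829c, ed8c141}.
Reachable from 7d8f38d: {7d8f38d}.
In 1af5936's history but not 7d8f38d's: {1af5936, 236ed9b, d27829c, ed8c141} — 4 commits.

4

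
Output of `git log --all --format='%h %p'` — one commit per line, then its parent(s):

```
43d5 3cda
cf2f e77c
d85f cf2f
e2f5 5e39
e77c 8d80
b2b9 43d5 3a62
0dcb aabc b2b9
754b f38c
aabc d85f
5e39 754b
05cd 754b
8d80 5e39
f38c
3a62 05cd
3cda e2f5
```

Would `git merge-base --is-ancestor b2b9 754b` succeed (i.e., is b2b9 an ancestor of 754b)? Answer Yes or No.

Ancestors of 754b: {754b, f38c}.
b2b9 is not in that set, so it is not an ancestor of 754b.

No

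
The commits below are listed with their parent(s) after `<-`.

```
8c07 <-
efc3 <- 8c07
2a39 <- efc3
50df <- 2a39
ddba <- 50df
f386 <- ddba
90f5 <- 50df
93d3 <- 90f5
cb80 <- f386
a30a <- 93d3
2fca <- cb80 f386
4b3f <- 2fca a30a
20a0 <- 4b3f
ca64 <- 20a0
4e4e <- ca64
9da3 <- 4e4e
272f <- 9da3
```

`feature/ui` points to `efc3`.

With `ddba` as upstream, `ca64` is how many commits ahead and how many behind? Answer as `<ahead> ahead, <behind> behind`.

9 ahead, 0 behind

Reachable from ca64: {20a0, 2a39, 2fca, 4b3f, 50df, 8c07, 90f5, 93d3, a30a, ca64, cb80, ddba, efc3, f386}.
Reachable from ddba: {2a39, 50df, 8c07, ddba, efc3}.
Only in ca64's history (ahead): {20a0, 2fca, 4b3f, 90f5, 93d3, a30a, ca64, cb80, f386} — 9.
Only in ddba's history (behind): {} — 0.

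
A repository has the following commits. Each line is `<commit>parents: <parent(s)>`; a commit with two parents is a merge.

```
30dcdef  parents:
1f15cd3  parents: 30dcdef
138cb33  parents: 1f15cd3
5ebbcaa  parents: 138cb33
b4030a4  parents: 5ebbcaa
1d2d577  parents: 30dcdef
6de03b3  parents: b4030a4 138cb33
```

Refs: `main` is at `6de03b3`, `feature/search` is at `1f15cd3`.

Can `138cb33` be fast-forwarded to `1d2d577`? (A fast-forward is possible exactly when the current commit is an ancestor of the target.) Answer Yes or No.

A fast-forward from 138cb33 to 1d2d577 is possible iff 138cb33 is an ancestor of 1d2d577.
Ancestors of 1d2d577: {1d2d577, 30dcdef}.
138cb33 is not among them, so fast-forward is not possible.

No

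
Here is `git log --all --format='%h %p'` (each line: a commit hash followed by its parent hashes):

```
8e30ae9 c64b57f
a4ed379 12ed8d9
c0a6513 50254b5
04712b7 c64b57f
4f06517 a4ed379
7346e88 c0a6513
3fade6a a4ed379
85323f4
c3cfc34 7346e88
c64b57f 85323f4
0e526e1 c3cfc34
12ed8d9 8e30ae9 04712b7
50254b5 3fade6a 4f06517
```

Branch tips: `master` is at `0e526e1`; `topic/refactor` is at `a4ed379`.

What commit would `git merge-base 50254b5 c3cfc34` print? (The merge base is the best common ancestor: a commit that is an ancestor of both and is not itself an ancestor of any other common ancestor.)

50254b5

Ancestors of 50254b5: {04712b7, 12ed8d9, 3fade6a, 4f06517, 50254b5, 85323f4, 8e30ae9, a4ed379, c64b57f}.
Ancestors of c3cfc34: {04712b7, 12ed8d9, 3fade6a, 4f06517, 50254b5, 7346e88, 85323f4, 8e30ae9, a4ed379, c0a6513, c3cfc34, c64b57f}.
Common ancestors: {04712b7, 12ed8d9, 3fade6a, 4f06517, 50254b5, 85323f4, 8e30ae9, a4ed379, c64b57f}.
Among these, 50254b5 is not an ancestor of any other common ancestor — it is the merge base.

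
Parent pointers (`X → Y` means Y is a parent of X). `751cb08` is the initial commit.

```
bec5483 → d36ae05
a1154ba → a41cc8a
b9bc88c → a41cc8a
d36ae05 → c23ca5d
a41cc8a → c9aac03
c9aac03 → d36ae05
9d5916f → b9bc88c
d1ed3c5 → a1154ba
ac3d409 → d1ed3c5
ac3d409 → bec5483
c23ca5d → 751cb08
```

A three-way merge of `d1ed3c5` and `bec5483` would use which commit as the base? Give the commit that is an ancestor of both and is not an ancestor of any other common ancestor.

Ancestors of d1ed3c5: {751cb08, a1154ba, a41cc8a, c23ca5d, c9aac03, d1ed3c5, d36ae05}.
Ancestors of bec5483: {751cb08, bec5483, c23ca5d, d36ae05}.
Common ancestors: {751cb08, c23ca5d, d36ae05}.
Among these, d36ae05 is not an ancestor of any other common ancestor — it is the merge base.

d36ae05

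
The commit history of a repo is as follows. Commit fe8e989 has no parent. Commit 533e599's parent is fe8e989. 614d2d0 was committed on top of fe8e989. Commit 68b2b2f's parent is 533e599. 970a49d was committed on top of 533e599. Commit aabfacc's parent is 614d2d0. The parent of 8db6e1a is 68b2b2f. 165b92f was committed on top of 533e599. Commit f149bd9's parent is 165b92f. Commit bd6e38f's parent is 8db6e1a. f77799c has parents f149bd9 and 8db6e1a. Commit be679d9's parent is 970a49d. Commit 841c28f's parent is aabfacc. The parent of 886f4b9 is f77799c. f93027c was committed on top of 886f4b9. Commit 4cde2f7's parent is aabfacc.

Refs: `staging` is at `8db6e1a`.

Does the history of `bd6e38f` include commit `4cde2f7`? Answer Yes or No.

Ancestors of bd6e38f: {533e599, 68b2b2f, 8db6e1a, bd6e38f, fe8e989}.
4cde2f7 is not in that set, so it is not an ancestor of bd6e38f.

No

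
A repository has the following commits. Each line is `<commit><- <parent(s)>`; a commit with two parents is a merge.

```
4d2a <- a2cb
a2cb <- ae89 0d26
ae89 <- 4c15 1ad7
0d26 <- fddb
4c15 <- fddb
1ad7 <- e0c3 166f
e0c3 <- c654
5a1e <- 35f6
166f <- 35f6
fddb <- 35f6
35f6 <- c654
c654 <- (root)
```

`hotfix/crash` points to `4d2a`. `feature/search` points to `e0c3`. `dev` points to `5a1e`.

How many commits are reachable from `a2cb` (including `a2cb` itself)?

10

Walking parent pointers from a2cb: reachable set = {0d26, 166f, 1ad7, 35f6, 4c15, a2cb, ae89, c654, e0c3, fddb}.
That is 10 commits.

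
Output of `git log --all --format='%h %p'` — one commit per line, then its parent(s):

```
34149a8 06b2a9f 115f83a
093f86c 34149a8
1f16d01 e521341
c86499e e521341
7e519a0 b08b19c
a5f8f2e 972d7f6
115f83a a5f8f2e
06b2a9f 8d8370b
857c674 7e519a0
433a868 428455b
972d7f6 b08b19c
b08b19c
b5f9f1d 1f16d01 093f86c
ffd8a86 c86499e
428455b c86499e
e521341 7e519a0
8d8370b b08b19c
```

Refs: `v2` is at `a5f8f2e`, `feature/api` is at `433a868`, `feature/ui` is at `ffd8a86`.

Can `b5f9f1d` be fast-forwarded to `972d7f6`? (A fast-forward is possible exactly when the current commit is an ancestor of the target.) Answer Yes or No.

A fast-forward from b5f9f1d to 972d7f6 is possible iff b5f9f1d is an ancestor of 972d7f6.
Ancestors of 972d7f6: {972d7f6, b08b19c}.
b5f9f1d is not among them, so fast-forward is not possible.

No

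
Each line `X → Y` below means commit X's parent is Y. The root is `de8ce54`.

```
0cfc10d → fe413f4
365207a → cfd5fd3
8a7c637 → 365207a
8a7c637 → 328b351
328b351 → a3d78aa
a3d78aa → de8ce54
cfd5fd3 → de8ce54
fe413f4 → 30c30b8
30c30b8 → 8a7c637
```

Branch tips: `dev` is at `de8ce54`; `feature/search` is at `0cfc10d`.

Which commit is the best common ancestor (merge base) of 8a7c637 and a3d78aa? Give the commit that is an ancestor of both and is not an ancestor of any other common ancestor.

a3d78aa

Ancestors of 8a7c637: {328b351, 365207a, 8a7c637, a3d78aa, cfd5fd3, de8ce54}.
Ancestors of a3d78aa: {a3d78aa, de8ce54}.
Common ancestors: {a3d78aa, de8ce54}.
Among these, a3d78aa is not an ancestor of any other common ancestor — it is the merge base.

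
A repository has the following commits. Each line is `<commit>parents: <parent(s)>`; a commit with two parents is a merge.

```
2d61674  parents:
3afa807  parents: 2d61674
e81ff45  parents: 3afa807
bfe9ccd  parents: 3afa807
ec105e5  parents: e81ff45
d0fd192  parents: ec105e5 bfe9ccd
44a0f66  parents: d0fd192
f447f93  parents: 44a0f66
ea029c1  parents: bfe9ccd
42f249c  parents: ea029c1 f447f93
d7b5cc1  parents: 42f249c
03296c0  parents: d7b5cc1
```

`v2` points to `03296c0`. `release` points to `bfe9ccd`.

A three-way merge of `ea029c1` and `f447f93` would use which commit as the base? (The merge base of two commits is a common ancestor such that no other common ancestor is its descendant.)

Ancestors of ea029c1: {2d61674, 3afa807, bfe9ccd, ea029c1}.
Ancestors of f447f93: {2d61674, 3afa807, 44a0f66, bfe9ccd, d0fd192, e81ff45, ec105e5, f447f93}.
Common ancestors: {2d61674, 3afa807, bfe9ccd}.
Among these, bfe9ccd is not an ancestor of any other common ancestor — it is the merge base.

bfe9ccd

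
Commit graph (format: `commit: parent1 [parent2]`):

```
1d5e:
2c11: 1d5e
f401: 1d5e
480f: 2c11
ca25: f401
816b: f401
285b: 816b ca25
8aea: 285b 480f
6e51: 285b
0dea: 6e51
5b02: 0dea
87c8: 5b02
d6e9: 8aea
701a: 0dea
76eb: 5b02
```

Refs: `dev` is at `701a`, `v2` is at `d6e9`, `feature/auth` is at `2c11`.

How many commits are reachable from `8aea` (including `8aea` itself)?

8

Walking parent pointers from 8aea: reachable set = {1d5e, 285b, 2c11, 480f, 816b, 8aea, ca25, f401}.
That is 8 commits.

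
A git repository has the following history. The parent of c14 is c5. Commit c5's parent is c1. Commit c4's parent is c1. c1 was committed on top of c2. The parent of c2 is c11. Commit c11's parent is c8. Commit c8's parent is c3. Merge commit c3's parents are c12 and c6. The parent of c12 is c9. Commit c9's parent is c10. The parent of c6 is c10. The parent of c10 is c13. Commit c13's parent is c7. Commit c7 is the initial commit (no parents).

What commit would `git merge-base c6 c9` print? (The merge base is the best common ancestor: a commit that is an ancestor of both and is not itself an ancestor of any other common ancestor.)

c10

Ancestors of c6: {c10, c13, c6, c7}.
Ancestors of c9: {c10, c13, c7, c9}.
Common ancestors: {c10, c13, c7}.
Among these, c10 is not an ancestor of any other common ancestor — it is the merge base.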